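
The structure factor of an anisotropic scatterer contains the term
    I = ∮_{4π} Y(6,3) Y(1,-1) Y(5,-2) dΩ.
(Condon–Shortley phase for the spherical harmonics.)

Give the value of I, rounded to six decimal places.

m-sum 0 ✓  L=12 even ✓  5≤5≤7 ✓
Π(2lᵢ+1) = 13×3×11 = 429
triangle coeff Δ(6,1,5) = 1/858
Σ_t [1,1]: t=1:−1/14400 = -1/14400
(3j)²=6/143 [(6 1 5; 0 0 0)], sign=+1
Σ_t [0,0]: t=0:+1/60480 = 1/60480
(3j)²=6/143 [(6 1 5; 3 -1 -2)], sign=-1
⇒ 4πI² = 108/143
I = (-1)√(108/143/(4π)) = -0.24515397

-0.245154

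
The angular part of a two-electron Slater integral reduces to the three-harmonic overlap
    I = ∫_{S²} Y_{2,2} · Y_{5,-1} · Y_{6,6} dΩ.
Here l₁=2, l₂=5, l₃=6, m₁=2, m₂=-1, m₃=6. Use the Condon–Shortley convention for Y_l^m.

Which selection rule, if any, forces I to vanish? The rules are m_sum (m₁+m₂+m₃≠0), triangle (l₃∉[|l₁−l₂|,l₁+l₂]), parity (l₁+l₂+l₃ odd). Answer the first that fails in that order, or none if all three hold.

Σmᵢ = 7  ✗
l₃∈[|l₁−l₂|,l₁+l₂]=[3,7], have l₃=6
Σlᵢ = 13 ⇒ odd

m_sum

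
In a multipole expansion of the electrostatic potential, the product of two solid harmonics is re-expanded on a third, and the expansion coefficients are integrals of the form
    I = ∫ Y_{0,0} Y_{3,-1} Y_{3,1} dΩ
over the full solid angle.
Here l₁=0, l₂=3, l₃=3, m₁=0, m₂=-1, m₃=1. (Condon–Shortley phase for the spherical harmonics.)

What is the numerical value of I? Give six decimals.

Checks pass: Σm=0; 6 even; l₃=3∈[3,3].
(2·0+1)(2·3+1)(2·3+1) = 49
Δ: 0! 0! 6! / 7! → 1/7
sum: t=0:+1/36 = 1/36
3j²(0 3 3; 0 0 0) = Δ·Π!·Σ² = 1/7  (sign -1)
sum: t=0:+1/48 = 1/48
3j²(0 3 3; 0 -1 1) = Δ·Π!·Σ² = 1/7  (sign +1)
combine: 4πI² = 49·1/7·1/7 = 1/1
take √, sign -1: I = -0.28209479

-0.282095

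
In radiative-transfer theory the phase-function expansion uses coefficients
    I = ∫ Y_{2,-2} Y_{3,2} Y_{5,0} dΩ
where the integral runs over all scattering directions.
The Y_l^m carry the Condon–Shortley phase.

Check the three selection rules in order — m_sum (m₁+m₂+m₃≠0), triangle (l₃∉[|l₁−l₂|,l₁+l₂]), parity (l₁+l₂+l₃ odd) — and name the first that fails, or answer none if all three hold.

none

azimuthal sum: -2 + 2 + 0 = 0  ✓
1 ≤ 5 ≤ 5 (triangle on l)  ✓
L = 2 + 3 + 5 = 10 (even)  ✓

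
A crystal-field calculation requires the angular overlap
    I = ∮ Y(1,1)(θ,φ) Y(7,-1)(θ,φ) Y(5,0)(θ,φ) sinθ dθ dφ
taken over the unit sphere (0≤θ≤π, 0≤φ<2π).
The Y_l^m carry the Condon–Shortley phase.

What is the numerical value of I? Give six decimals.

|1−7|≤5≤1+7 violated ⇒ I = 0

0.000000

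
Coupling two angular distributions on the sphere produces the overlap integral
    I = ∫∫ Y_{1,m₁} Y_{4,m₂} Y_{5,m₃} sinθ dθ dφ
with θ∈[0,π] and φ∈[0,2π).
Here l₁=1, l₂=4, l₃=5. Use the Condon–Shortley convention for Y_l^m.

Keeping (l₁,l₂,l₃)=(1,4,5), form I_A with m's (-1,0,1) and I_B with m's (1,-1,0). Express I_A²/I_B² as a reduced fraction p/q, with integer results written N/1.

3/2

l's match ⇒ only the (l;m) 3-j factors differ between A and B.
A: triangle coeff Δ(1,4,5) = 1/495; Σ_t [0,0]: t=0:+1/1152 = 1/1152; (3j)²=1/33 [(1 4 5; -1 0 1)], sign=+1
B: triangle coeff Δ(1,4,5) = 1/495; Σ_t [0,0]: t=0:+1/1440 = 1/1440; (3j)²=2/99 [(1 4 5; 1 -1 0)], sign=-1
I_A²/I_B² = (1/33)/(2/99) = 3/2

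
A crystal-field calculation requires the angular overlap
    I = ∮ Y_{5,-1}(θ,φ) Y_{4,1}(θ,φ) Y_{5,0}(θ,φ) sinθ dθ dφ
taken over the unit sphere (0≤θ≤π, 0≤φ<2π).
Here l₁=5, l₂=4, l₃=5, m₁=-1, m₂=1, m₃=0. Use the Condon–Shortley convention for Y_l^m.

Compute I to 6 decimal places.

Rules hold: Σm=0, L=14 even, 1≤5≤9.
N = 11·9·11 = 1089
Δ = 4!·6!·4!/15! = 1/3153150
Racah Σ t=0..4: t=0:+1/69120 t=1:−1/1728 t=2:+1/576 t=3:−1/1728 t=4:+1/69120 = 7/11520
⇒ 3j(5 4 5; 0 0 0)² = 2/143, sgn -1
Racah Σ t=1..4: t=1:−1/17280 t=2:+1/1152 t=3:−1/864 t=4:+1/6912 = -7/34560
⇒ 3j(5 4 5; -1 1 0)² = 1/429, sgn +1
4πI² = N·(3j₀)²·(3jₘ)² = 6/169
I = -1·√(0.035503/4π) = -0.05315295

-0.053153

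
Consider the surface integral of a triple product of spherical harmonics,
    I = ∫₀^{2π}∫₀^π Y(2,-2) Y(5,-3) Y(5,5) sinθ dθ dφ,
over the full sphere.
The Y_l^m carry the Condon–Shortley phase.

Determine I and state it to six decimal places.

Checks pass: Σm=0; 12 even; l₃=5∈[3,7].
(2·2+1)(2·5+1)(2·5+1) = 605
Δ: 2! 2! 8! / 13! → 1/38610
sum: t=0:+1/2880 t=1:−1/576 t=2:+1/2880 = -1/960
3j²(2 5 5; 0 0 0) = Δ·Π!·Σ² = 10/429  (sign +1)
sum: t=2:+1/161280 = 1/161280
3j²(2 5 5; -2 -3 5) = Δ·Π!·Σ² = 1/143  (sign +1)
combine: 4πI² = 605·10/429·1/143 = 50/507
take √, sign +1: I = 0.08858824

0.088588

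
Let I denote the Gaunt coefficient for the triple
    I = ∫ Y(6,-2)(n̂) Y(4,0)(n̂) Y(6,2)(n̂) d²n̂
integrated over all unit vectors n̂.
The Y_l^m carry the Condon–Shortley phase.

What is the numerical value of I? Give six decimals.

Rules hold: Σm=0, L=16 even, 2≤6≤10.
N = 13·9·13 = 1521
Δ = 4!·8!·4!/17! = 1/15315300
Racah Σ t=0..4: t=0:+1/829440 t=1:−1/25920 t=2:+1/9216 t=3:−1/25920 t=4:+1/829440 = 7/207360
⇒ 3j(6 4 6; 0 0 0)² = 28/2431, sgn +1
Racah Σ t=0..4: t=0:+1/23224320 t=1:−1/181440 t=2:+1/23040 t=3:−1/25920 t=4:+1/331776 = 11/4644864
⇒ 3j(6 4 6; -2 0 2)² = 11/55692, sgn +1
4πI² = N·(3j₀)²·(3jₘ)² = 1/289
I = +1·√(0.00346021/4π) = 0.01659381

0.016594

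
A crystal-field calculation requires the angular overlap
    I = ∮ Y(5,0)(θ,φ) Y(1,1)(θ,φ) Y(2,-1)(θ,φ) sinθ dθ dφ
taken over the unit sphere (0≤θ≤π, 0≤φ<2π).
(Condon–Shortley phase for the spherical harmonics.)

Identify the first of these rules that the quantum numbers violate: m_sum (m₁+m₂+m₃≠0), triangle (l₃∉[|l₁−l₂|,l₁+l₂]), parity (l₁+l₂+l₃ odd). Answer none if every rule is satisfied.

triangle

Σmᵢ = 0  ✓
l₃∈[|l₁−l₂|,l₁+l₂]=[4,6], have l₃=2  ✗
Σlᵢ = 8 ⇒ even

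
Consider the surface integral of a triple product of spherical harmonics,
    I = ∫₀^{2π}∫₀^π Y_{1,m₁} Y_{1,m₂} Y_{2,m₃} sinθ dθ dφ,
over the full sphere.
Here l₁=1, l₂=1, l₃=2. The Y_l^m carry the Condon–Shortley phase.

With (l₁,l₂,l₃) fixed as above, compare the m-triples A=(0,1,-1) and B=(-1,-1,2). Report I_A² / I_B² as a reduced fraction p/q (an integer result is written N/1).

1/2

l's match ⇒ only the (l;m) 3-j factors differ between A and B.
A: triangle coeff Δ(1,1,2) = 1/30; Σ_t [0,0]: t=0:+1/2 = 1/2; (3j)²=1/10 [(1 1 2; 0 1 -1)], sign=-1
B: triangle coeff Δ(1,1,2) = 1/30; Σ_t [0,0]: t=0:+1/4 = 1/4; (3j)²=1/5 [(1 1 2; -1 -1 2)], sign=+1
I_A²/I_B² = (1/10)/(1/5) = 1/2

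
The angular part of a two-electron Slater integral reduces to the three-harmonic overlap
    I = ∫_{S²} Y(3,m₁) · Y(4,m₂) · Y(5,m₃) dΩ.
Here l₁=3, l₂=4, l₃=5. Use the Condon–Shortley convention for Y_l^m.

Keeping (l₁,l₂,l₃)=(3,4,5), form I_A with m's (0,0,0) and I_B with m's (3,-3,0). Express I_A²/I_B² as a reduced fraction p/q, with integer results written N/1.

Same 3,4,5: normalisation and zero-m 3j drop out of the ratio.
A: Δ: 2! 4! 6! / 13! → 1/180180; sum: t=0:+1/576 t=1:−1/144 t=2:+1/576 = -1/288; 3j²(3 4 5; 0 0 0) = Δ·Π!·Σ² = 20/1001  (sign +1)
B: Δ: 2! 4! 6! / 13! → 1/180180; sum: t=0:+1/5760 = 1/5760; 3j²(3 4 5; 3 -3 0) = Δ·Π!·Σ² = 5/572  (sign -1)
I_A²/I_B² = (20/1001)/(5/572) = 16/7

16/7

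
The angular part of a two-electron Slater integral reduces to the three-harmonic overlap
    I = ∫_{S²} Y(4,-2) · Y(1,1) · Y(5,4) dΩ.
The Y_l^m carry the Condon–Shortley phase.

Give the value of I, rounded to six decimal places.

0.000000

m-sum = -2 + 1 + 4 = 3 ≠ 0 ⇒ I = 0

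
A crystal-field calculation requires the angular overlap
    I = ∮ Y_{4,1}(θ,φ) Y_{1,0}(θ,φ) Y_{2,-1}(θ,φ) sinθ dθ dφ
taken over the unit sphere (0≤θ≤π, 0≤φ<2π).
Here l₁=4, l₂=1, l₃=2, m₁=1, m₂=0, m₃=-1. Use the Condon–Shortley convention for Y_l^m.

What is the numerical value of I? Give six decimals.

0.000000

|4−1|≤2≤4+1 violated ⇒ I = 0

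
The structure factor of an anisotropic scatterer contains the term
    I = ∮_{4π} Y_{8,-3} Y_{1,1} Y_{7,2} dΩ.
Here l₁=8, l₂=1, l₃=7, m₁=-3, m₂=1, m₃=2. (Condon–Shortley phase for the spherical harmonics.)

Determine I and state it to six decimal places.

-0.226917

Rules hold: Σm=0, L=16 even, 7≤7≤9.
N = 17·3·15 = 765
Δ = 2!·14!·0!/17! = 1/2040
Racah Σ t=1..1: t=1:−1/25401600 = -1/25401600
⇒ 3j(8 1 7; 0 0 0)² = 8/255, sgn +1
Racah Σ t=2..2: t=2:+1/87091200 = 1/87091200
⇒ 3j(8 1 7; -3 1 2)² = 11/408, sgn -1
4πI² = N·(3j₀)²·(3jₘ)² = 11/17
I = -1·√(0.647059/4π) = -0.22691696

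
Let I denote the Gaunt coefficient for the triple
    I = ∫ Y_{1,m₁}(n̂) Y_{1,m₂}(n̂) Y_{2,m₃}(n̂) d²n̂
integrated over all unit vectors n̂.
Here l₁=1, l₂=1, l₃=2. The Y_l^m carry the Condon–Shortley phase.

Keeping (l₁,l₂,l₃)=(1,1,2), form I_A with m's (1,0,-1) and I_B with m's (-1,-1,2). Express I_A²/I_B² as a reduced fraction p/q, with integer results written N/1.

1/2

l's match ⇒ only the (l;m) 3-j factors differ between A and B.
A: triangle coeff Δ(1,1,2) = 1/30; Σ_t [0,0]: t=0:+1/2 = 1/2; (3j)²=1/10 [(1 1 2; 1 0 -1)], sign=-1
B: triangle coeff Δ(1,1,2) = 1/30; Σ_t [0,0]: t=0:+1/4 = 1/4; (3j)²=1/5 [(1 1 2; -1 -1 2)], sign=+1
I_A²/I_B² = (1/10)/(1/5) = 1/2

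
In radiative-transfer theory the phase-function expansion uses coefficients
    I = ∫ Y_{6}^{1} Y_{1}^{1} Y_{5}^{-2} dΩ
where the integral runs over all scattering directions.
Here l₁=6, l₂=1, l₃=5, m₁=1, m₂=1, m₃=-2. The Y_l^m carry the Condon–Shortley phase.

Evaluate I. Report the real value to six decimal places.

-0.129207

Checks pass: Σm=0; 12 even; l₃=5∈[5,7].
(2·6+1)(2·1+1)(2·5+1) = 429
Δ: 2! 10! 0! / 13! → 1/858
sum: t=1:−1/14400 = -1/14400
3j²(6 1 5; 0 0 0) = Δ·Π!·Σ² = 6/143  (sign +1)
sum: t=2:+1/60480 = 1/60480
3j²(6 1 5; 1 1 -2) = Δ·Π!·Σ² = 5/429  (sign -1)
combine: 4πI² = 429·6/143·5/429 = 30/143
take √, sign -1: I = -0.12920749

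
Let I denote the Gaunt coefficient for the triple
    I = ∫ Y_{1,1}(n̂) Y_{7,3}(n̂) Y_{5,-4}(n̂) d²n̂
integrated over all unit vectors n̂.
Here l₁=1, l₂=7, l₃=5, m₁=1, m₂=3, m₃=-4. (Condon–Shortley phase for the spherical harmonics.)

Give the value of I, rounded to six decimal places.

0.000000

triangle: need 6≤l₃≤8, have 5; I=0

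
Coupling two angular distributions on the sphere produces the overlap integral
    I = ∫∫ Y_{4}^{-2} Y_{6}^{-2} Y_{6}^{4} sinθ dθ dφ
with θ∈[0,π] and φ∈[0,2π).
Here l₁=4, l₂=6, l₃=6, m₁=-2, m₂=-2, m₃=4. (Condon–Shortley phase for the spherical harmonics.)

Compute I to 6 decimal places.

0.060095

m-sum 0 ✓  L=16 even ✓  2≤6≤10 ✓
Π(2lᵢ+1) = 9×13×13 = 1521
triangle coeff Δ(4,6,6) = 1/15315300
Σ_t [0,4]: t=0:+1/829440 t=1:−1/25920 t=2:+1/9216 t=3:−1/25920 t=4:+1/829440 = 7/207360
(3j)²=28/2431 [(4 6 6; 0 0 0)], sign=+1
Σ_t [2,4]: t=2:+1/138240 t=3:−1/181440 t=4:+1/3870720 = 23/11612160
(3j)²=529/204204 [(4 6 6; -2 -2 4)], sign=+1
⇒ 4πI² = 1587/34969
I = (+1)√(1587/34969/(4π)) = 0.06009550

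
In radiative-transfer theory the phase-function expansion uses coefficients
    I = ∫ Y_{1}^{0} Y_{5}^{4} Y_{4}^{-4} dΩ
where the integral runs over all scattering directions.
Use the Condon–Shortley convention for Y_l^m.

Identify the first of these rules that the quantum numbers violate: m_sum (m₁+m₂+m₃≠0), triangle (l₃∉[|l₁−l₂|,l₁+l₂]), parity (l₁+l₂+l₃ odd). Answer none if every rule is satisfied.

none

Σmᵢ = 0  ✓
l₃∈[|l₁−l₂|,l₁+l₂]=[4,6], have l₃=4  ✓
Σlᵢ = 10 ⇒ even  ✓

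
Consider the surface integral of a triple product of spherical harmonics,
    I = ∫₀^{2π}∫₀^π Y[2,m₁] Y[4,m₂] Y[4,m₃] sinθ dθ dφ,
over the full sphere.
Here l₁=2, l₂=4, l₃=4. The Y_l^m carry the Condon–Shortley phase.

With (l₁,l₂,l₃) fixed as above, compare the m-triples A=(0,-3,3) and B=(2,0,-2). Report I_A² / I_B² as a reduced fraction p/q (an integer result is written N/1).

Shared (l₁,l₂,l₃)=(2,4,4): N and (l;000)² cancel in I_A²/I_B².
A: Δ = 2!·2!·6!/11! = 1/13860; Racah Σ t=0..1: t=0:+1/480 t=1:−1/720 = 1/1440; ⇒ 3j(2 4 4; 0 -3 3)² = 7/1980, sgn -1
B: Δ = 2!·2!·6!/11! = 1/13860; Racah Σ t=0..0: t=0:+1/192 = 1/192; ⇒ 3j(2 4 4; 2 0 -2)² = 3/77, sgn +1
I_A²/I_B² = (7/1980)/(3/77) = 49/540

49/540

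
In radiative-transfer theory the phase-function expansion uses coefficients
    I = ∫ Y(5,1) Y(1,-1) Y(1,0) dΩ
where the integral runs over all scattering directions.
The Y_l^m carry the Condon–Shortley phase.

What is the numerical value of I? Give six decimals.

0.000000

|5−1|≤1≤5+1 violated ⇒ I = 0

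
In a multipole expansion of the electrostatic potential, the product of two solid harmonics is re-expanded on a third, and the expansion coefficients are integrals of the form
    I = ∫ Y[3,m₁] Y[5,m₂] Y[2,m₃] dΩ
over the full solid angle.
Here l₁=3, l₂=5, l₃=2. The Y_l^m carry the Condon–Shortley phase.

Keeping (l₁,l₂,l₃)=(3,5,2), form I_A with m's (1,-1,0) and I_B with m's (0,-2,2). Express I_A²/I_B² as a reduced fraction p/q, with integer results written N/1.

l's match ⇒ only the (l;m) 3-j factors differ between A and B.
A: triangle coeff Δ(3,5,2) = 1/2310; Σ_t [2,2]: t=2:+1/192 = 1/192; (3j)²=3/77 [(3 5 2; 1 -1 0)], sign=+1
B: triangle coeff Δ(3,5,2) = 1/2310; Σ_t [3,3]: t=3:−1/864 = -1/864; (3j)²=1/66 [(3 5 2; 0 -2 2)], sign=-1
I_A²/I_B² = (3/77)/(1/66) = 18/7

18/7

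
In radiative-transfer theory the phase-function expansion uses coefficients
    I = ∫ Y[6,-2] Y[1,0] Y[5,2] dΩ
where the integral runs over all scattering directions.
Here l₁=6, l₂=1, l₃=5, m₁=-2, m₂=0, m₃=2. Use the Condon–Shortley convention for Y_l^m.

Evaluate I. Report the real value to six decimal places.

0.231133

Rules hold: Σm=0, L=12 even, 5≤5≤7.
N = 13·3·11 = 429
Δ = 2!·10!·0!/13! = 1/858
Racah Σ t=1..1: t=1:−1/14400 = -1/14400
⇒ 3j(6 1 5; 0 0 0)² = 6/143, sgn +1
Racah Σ t=1..1: t=1:−1/30240 = -1/30240
⇒ 3j(6 1 5; -2 0 2)² = 16/429, sgn +1
4πI² = N·(3j₀)²·(3jₘ)² = 96/143
I = +1·√(0.671329/4π) = 0.23113338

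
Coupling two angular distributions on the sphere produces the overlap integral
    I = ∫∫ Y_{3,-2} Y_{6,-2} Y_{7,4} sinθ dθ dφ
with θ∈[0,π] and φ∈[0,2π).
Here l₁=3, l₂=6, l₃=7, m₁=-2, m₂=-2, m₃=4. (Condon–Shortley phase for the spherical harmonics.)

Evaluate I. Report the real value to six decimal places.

0.049256

Checks pass: Σm=0; 16 even; l₃=7∈[3,9].
(2·3+1)(2·6+1)(2·7+1) = 1365
Δ: 2! 4! 10! / 17! → 1/2042040
sum: t=0:+1/207360 t=1:−1/57600 t=2:+1/207360 = -1/129600
3j²(3 6 7; 0 0 0) = Δ·Π!·Σ² = 168/12155  (sign +1)
sum: t=1:−1/725760 t=2:+1/967680 = -1/2903040
3j²(3 6 7; -2 -2 4) = Δ·Π!·Σ² = 5/3094  (sign +1)
combine: 4πI² = 1365·168/12155·5/3094 = 1260/41327
take √, sign +1: I = 0.04925648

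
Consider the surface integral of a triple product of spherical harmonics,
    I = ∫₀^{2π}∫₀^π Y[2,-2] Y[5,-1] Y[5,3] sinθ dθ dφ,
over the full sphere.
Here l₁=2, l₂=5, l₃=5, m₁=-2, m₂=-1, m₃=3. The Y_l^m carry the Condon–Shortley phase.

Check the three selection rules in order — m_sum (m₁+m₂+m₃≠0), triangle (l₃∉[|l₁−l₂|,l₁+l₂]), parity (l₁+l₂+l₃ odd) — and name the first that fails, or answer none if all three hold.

azimuthal sum: -2 − 1 + 3 = 0  ✓
3 ≤ 5 ≤ 7 (triangle on l)  ✓
L = 2 + 5 + 5 = 12 (even)  ✓

none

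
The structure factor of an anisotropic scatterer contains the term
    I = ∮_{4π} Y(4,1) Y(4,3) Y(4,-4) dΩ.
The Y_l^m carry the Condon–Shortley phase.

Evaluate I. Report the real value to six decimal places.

-0.168431

Checks pass: Σm=0; 12 even; l₃=4∈[0,8].
(2·4+1)(2·4+1)(2·4+1) = 729
Δ: 4! 4! 4! / 13! → 1/450450
sum: t=0:+1/13824 t=1:−1/216 t=2:+1/64 t=3:−1/216 t=4:+1/13824 = 5/768
3j²(4 4 4; 0 0 0) = Δ·Π!·Σ² = 18/1001  (sign +1)
sum: t=3:−1/3456 = -1/3456
3j²(4 4 4; 1 3 -4) = Δ·Π!·Σ² = 35/1287  (sign -1)
combine: 4πI² = 729·18/1001·35/1287 = 7290/20449
take √, sign -1: I = -0.16843130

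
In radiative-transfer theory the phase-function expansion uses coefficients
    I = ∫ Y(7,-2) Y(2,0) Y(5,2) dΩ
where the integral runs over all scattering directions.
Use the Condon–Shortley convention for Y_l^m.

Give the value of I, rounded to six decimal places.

0.215014

m-sum 0 ✓  L=14 even ✓  5≤5≤9 ✓
Π(2lᵢ+1) = 15×5×11 = 825
triangle coeff Δ(7,2,5) = 1/15015
Σ_t [2,2]: t=2:+1/57600 = 1/57600
(3j)²=21/715 [(7 2 5; 0 0 0)], sign=-1
Σ_t [2,2]: t=2:+1/120960 = 1/120960
(3j)²=24/1001 [(7 2 5; -2 0 2)], sign=-1
⇒ 4πI² = 1080/1859
I = (+1)√(1080/1859/(4π)) = 0.21501425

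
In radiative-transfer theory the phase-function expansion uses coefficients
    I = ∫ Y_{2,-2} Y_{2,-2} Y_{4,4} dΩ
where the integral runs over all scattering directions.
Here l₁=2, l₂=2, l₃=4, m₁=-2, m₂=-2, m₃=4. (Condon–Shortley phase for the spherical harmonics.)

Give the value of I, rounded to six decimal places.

0.337168

Rules hold: Σm=0, L=8 even, 0≤4≤4.
N = 5·5·9 = 225
Δ = 0!·4!·4!/9! = 1/630
Racah Σ t=0..0: t=0:+1/16 = 1/16
⇒ 3j(2 2 4; 0 0 0)² = 2/35, sgn +1
Racah Σ t=0..0: t=0:+1/576 = 1/576
⇒ 3j(2 2 4; -2 -2 4)² = 1/9, sgn +1
4πI² = N·(3j₀)²·(3jₘ)² = 10/7
I = +1·√(1.42857/4π) = 0.33716777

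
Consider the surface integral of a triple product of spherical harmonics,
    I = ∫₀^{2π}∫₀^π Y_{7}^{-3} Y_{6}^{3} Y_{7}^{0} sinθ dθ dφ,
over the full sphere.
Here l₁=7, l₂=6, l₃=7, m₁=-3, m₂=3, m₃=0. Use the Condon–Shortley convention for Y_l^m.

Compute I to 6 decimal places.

Rules hold: Σm=0, L=20 even, 1≤7≤13.
N = 15·13·15 = 2925
Δ = 6!·8!·6!/21! = 1/2444321880
Racah Σ t=0..6: t=0:+1/2612736000 t=1:−1/20736000 t=2:+1/1658880 t=3:−1/746496 t=4:+1/1658880 t=5:−1/20736000 t=6:+1/2612736000 = -1/4354560
⇒ 3j(7 6 7; 0 0 0)² = 1000/138567, sgn +1
Racah Σ t=3..6: t=3:−1/130636800 t=4:+1/8294400 t=5:−1/4147200 t=6:+1/14929920 = -1/16329600
⇒ 3j(7 6 7; -3 3 0)² = 1024/138567, sgn +1
4πI² = N·(3j₀)²·(3jₘ)² = 25600000/164109517
I = +1·√(0.155993/4π) = 0.11141616

0.111416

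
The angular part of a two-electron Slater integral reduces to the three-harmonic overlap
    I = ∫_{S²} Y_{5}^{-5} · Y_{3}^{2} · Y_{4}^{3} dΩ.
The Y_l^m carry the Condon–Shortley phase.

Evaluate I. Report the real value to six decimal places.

Rules hold: Σm=0, L=12 even, 2≤4≤8.
N = 11·7·9 = 693
Δ = 4!·6!·2!/13! = 1/180180
Racah Σ t=1..3: t=1:−1/576 t=2:+1/144 t=3:−1/576 = 1/288
⇒ 3j(5 3 4; 0 0 0)² = 20/1001, sgn +1
Racah Σ t=4..4: t=4:+1/17280 = 1/17280
⇒ 3j(5 3 4; -5 2 3)² = 35/858, sgn -1
4πI² = N·(3j₀)²·(3jₘ)² = 1050/1859
I = -1·√(0.56482/4π) = -0.21200691

-0.212007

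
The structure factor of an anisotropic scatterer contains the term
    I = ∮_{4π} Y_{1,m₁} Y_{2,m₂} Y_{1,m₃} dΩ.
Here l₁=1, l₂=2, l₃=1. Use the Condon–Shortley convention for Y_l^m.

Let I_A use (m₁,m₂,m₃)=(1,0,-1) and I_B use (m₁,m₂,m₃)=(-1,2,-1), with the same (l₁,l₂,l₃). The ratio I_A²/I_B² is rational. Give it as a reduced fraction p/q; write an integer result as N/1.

Same 1,2,1: normalisation and zero-m 3j drop out of the ratio.
A: Δ: 2! 0! 2! / 5! → 1/30; sum: t=0:+1/4 = 1/4; 3j²(1 2 1; 1 0 -1) = Δ·Π!·Σ² = 1/30  (sign +1)
B: Δ: 2! 0! 2! / 5! → 1/30; sum: t=2:+1/4 = 1/4; 3j²(1 2 1; -1 2 -1) = Δ·Π!·Σ² = 1/5  (sign +1)
I_A²/I_B² = (1/30)/(1/5) = 1/6

1/6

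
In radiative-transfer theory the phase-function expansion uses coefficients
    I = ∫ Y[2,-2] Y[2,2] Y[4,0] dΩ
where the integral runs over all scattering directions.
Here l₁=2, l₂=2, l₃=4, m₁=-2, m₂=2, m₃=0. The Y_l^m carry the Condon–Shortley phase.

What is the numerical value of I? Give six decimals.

0.040299

Rules hold: Σm=0, L=8 even, 0≤4≤4.
N = 5·5·9 = 225
Δ = 0!·4!·4!/9! = 1/630
Racah Σ t=0..0: t=0:+1/16 = 1/16
⇒ 3j(2 2 4; 0 0 0)² = 2/35, sgn +1
Racah Σ t=0..0: t=0:+1/576 = 1/576
⇒ 3j(2 2 4; -2 2 0)² = 1/630, sgn +1
4πI² = N·(3j₀)²·(3jₘ)² = 1/49
I = +1·√(0.0204082/4π) = 0.04029926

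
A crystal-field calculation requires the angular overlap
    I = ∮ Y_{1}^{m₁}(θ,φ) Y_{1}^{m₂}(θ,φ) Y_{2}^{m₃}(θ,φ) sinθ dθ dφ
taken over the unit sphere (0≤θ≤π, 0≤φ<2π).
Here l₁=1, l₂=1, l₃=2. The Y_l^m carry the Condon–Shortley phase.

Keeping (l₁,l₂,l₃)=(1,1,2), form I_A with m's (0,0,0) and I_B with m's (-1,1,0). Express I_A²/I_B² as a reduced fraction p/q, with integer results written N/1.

4/1

Same 1,1,2: normalisation and zero-m 3j drop out of the ratio.
A: Δ: 0! 2! 2! / 5! → 1/30; sum: t=0:+1/1 = 1/1; 3j²(1 1 2; 0 0 0) = Δ·Π!·Σ² = 2/15  (sign +1)
B: Δ: 0! 2! 2! / 5! → 1/30; sum: t=0:+1/4 = 1/4; 3j²(1 1 2; -1 1 0) = Δ·Π!·Σ² = 1/30  (sign +1)
I_A²/I_B² = (2/15)/(1/30) = 4/1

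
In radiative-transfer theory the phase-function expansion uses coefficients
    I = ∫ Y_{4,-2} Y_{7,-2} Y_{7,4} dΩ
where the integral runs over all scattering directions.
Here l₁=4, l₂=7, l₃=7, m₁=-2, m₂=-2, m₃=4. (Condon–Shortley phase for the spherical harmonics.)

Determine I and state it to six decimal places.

Checks pass: Σm=0; 18 even; l₃=7∈[3,11].
(2·4+1)(2·7+1)(2·7+1) = 2025
Δ: 4! 4! 10! / 19! → 1/58198140
sum: t=0:+1/17418240 t=1:−1/622080 t=2:+1/230400 t=3:−1/622080 t=4:+1/17418240 = 1/806400
3j²(4 7 7; 0 0 0) = Δ·Π!·Σ² = 2268/230945  (sign -1)
sum: t=2:+1/2903040 t=3:−1/2903040 t=4:+1/34836480 = 1/34836480
3j²(4 7 7; -2 -2 4) = Δ·Π!·Σ² = 25/117572  (sign -1)
combine: 4πI² = 2025·2268/230945·25/117572 = 820125/193947611
take √, sign +1: I = 0.01834395

0.018344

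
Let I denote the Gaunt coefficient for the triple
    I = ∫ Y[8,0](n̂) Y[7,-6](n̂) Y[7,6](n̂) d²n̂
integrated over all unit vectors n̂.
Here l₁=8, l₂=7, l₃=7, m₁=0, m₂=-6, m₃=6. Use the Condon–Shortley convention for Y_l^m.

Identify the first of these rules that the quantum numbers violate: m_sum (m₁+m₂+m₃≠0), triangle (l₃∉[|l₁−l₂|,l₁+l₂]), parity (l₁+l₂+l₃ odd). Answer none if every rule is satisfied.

none

Σmᵢ = 0  ✓
l₃∈[|l₁−l₂|,l₁+l₂]=[1,15], have l₃=7  ✓
Σlᵢ = 22 ⇒ even  ✓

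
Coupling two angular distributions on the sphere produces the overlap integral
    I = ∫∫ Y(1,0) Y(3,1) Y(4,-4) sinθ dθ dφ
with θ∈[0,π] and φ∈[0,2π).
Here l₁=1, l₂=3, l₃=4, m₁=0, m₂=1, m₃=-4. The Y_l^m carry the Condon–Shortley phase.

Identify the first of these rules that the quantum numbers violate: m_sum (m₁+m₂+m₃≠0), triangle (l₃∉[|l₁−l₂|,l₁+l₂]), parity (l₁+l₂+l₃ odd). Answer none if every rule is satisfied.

azimuthal sum: 0 + 1 − 4 = -3  ✗
2 ≤ 4 ≤ 4 (triangle on l)
L = 1 + 3 + 4 = 8 (even)

m_sum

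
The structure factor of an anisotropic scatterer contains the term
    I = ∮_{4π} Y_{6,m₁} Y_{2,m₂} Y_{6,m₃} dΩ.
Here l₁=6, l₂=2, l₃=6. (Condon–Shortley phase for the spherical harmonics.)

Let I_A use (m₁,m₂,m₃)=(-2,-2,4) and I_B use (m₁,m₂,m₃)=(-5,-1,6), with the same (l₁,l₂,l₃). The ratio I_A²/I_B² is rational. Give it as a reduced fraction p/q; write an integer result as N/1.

90/121

l's match ⇒ only the (l;m) 3-j factors differ between A and B.
A: triangle coeff Δ(6,2,6) = 1/90090; Σ_t [0,0]: t=0:+1/322560 = 1/322560; (3j)²=18/1001 [(6 2 6; -2 -2 4)], sign=+1
B: triangle coeff Δ(6,2,6) = 1/90090; Σ_t [1,1]: t=1:−1/7257600 = -1/7257600; (3j)²=11/455 [(6 2 6; -5 -1 6)], sign=-1
I_A²/I_B² = (18/1001)/(11/455) = 90/121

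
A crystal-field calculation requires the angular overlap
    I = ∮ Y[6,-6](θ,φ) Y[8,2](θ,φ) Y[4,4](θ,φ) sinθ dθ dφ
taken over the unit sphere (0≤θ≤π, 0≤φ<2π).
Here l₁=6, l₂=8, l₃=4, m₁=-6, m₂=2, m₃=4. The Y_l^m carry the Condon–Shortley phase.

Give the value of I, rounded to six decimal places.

Checks pass: Σm=0; 18 even; l₃=4∈[2,14].
(2·6+1)(2·8+1)(2·4+1) = 1989
Δ: 10! 2! 6! / 19! → 1/23279256
sum: t=4:+1/1658880 t=5:−1/518400 t=6:+1/1658880 = -1/1382400
3j²(6 8 4; 0 0 0) = Δ·Π!·Σ² = 504/46189  (sign -1)
sum: t=10:+1/5225472000 = 1/5225472000
3j²(6 8 4; -6 2 4) = Δ·Π!·Σ² = 1/12597  (sign +1)
combine: 4πI² = 1989·504/46189·1/12597 = 1512/877591
take √, sign -1: I = -0.01170914

-0.011709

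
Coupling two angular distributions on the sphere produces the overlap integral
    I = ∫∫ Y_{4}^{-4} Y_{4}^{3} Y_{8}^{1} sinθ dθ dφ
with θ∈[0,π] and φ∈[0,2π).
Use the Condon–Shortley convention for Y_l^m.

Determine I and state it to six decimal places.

-0.010047

Checks pass: Σm=0; 16 even; l₃=8∈[0,8].
(2·4+1)(2·4+1)(2·8+1) = 1377
Δ: 0! 8! 8! / 17! → 1/218790
sum: t=0:+1/331776 = 1/331776
3j²(4 4 8; 0 0 0) = Δ·Π!·Σ² = 490/21879  (sign +1)
sum: t=0:+1/203212800 = 1/203212800
3j²(4 4 8; -4 3 1) = Δ·Π!·Σ² = 1/24310  (sign -1)
combine: 4πI² = 1377·490/21879·1/24310 = 441/347633
take √, sign -1: I = -0.01004740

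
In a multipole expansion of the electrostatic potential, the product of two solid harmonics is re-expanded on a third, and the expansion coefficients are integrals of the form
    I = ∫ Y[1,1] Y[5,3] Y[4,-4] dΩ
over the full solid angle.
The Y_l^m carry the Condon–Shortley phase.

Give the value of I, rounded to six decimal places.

Checks pass: Σm=0; 10 even; l₃=4∈[4,6].
(2·1+1)(2·5+1)(2·4+1) = 297
Δ: 2! 0! 8! / 11! → 1/495
sum: t=1:−1/576 = -1/576
3j²(1 5 4; 0 0 0) = Δ·Π!·Σ² = 5/99  (sign -1)
sum: t=0:+1/80640 = 1/80640
3j²(1 5 4; 1 3 -4) = Δ·Π!·Σ² = 1/495  (sign +1)
combine: 4πI² = 297·5/99·1/495 = 1/33
take √, sign -1: I = -0.04910640

-0.049106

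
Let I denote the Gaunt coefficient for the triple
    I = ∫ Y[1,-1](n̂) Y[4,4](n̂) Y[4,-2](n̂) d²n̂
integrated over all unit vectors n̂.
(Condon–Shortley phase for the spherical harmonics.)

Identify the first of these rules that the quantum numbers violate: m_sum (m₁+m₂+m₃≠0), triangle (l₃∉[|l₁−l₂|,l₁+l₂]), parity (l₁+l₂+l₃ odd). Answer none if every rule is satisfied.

m₁+m₂+m₃ = -1 + 4 − 2 = 1  ✗
triangle: |1−4|=3 ≤ l₃=4 ≤ 1+4=5
parity: l₁+l₂+l₃ = 9 is odd

m_sum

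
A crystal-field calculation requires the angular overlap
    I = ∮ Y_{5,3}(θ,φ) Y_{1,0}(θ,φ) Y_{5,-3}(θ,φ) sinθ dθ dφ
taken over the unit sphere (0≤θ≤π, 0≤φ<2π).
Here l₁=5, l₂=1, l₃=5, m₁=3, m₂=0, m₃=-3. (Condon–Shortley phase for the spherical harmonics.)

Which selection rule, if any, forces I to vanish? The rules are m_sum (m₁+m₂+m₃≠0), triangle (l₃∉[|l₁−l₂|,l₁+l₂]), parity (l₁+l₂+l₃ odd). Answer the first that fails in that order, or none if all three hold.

azimuthal sum: 3 + 0 − 3 = 0  ✓
4 ≤ 5 ≤ 6 (triangle on l)  ✓
L = 5 + 1 + 5 = 11 (odd)  ✗

parity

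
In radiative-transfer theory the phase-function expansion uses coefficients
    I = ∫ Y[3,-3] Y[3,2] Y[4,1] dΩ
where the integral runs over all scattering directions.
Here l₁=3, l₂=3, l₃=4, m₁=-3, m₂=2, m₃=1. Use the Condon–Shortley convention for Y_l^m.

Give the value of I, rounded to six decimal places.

Checks pass: Σm=0; 10 even; l₃=4∈[0,6].
(2·3+1)(2·3+1)(2·4+1) = 441
Δ: 2! 4! 4! / 11! → 1/34650
sum: t=0:+1/72 t=1:−1/16 t=2:+1/72 = -5/144
3j²(3 3 4; 0 0 0) = Δ·Π!·Σ² = 2/77  (sign -1)
sum: t=2:+1/288 = 1/288
3j²(3 3 4; -3 2 1) = Δ·Π!·Σ² = 5/231  (sign -1)
combine: 4πI² = 441·2/77·5/231 = 30/121
take √, sign +1: I = 0.14046335

0.140463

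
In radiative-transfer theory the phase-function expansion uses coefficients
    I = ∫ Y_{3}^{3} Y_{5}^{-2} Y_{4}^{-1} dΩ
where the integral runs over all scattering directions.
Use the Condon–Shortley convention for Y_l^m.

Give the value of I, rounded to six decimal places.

-0.179179

m-sum 0 ✓  L=12 even ✓  2≤4≤8 ✓
Π(2lᵢ+1) = 7×11×9 = 693
triangle coeff Δ(3,5,4) = 1/180180
Σ_t [1,3]: t=1:−1/576 t=2:+1/144 t=3:−1/576 = 1/288
(3j)²=20/1001 [(3 5 4; 0 0 0)], sign=+1
Σ_t [0,0]: t=0:+1/1728 = 1/1728
(3j)²=25/858 [(3 5 4; 3 -2 -1)], sign=-1
⇒ 4πI² = 750/1859
I = (-1)√(750/1859/(4π)) = -0.17917854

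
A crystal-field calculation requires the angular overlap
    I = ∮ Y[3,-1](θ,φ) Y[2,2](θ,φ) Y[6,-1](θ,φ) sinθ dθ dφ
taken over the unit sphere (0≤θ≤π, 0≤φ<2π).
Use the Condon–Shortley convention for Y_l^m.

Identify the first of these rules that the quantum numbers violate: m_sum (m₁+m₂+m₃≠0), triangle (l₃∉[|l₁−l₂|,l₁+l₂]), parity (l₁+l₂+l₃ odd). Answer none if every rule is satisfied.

m₁+m₂+m₃ = -1 + 2 − 1 = 0  ✓
triangle: |3−2|=1 ≤ l₃=6 ≤ 3+2=5  ✗
parity: l₁+l₂+l₃ = 11 is odd

triangle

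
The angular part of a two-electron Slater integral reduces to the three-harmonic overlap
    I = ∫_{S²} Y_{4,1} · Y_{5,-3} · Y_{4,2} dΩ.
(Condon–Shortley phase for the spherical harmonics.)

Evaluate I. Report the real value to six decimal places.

l₁+l₂+l₃=13 is odd: 3j(l;000)=0 ⇒ I=0

0.000000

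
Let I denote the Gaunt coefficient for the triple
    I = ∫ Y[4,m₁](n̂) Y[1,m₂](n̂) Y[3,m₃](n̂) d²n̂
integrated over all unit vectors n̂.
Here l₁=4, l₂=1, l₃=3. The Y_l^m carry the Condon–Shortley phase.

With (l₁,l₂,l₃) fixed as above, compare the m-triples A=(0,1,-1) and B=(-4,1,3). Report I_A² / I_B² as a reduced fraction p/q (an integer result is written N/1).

3/14

Shared (l₁,l₂,l₃)=(4,1,3): N and (l;000)² cancel in I_A²/I_B².
A: Δ = 2!·6!·0!/9! = 1/252; Racah Σ t=2..2: t=2:+1/96 = 1/96; ⇒ 3j(4 1 3; 0 1 -1)² = 1/42, sgn +1
B: Δ = 2!·6!·0!/9! = 1/252; Racah Σ t=2..2: t=2:+1/1440 = 1/1440; ⇒ 3j(4 1 3; -4 1 3)² = 1/9, sgn +1
I_A²/I_B² = (1/42)/(1/9) = 3/14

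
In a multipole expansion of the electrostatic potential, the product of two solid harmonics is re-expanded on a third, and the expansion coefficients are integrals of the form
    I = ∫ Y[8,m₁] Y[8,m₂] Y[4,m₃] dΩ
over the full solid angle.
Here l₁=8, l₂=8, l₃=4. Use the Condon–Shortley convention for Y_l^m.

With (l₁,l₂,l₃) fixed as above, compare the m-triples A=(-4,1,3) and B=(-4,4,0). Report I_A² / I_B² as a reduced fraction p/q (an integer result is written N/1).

1375/576

Same 8,8,4: normalisation and zero-m 3j drop out of the ratio.
A: Δ: 12! 4! 4! / 21! → 1/185175900; sum: t=8:+1/139345920 t=9:−1/313528320 = 1/250822656; 3j²(8 8 4; -4 1 3) = Δ·Π!·Σ² = 1375/151164  (sign -1)
B: Δ: 12! 4! 4! / 21! → 1/185175900; sum: t=8:+1/557383680 t=9:−1/78382080 t=10:+1/116121600 t=11:−1/1437004800 t=12:+1/275904921600 = -1/328458240; 3j²(8 8 4; -4 4 0) = Δ·Π!·Σ² = 16/4199  (sign -1)
I_A²/I_B² = (1375/151164)/(16/4199) = 1375/576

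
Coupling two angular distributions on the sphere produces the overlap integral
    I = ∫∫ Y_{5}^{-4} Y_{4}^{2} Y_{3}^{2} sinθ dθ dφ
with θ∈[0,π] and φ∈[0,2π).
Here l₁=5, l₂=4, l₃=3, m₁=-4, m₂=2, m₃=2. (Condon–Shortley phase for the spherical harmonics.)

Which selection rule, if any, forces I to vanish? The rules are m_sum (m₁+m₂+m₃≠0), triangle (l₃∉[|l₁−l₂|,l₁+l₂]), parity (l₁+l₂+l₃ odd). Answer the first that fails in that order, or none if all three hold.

azimuthal sum: -4 + 2 + 2 = 0  ✓
1 ≤ 3 ≤ 9 (triangle on l)  ✓
L = 5 + 4 + 3 = 12 (even)  ✓

none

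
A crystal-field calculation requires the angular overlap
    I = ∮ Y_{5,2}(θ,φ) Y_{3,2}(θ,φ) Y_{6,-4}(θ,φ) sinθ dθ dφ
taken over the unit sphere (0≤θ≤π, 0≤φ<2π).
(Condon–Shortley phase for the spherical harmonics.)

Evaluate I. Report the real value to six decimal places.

0.088266

m-sum 0 ✓  L=14 even ✓  2≤6≤8 ✓
Π(2lᵢ+1) = 11×7×13 = 1001
triangle coeff Δ(5,3,6) = 1/675675
Σ_t [0,2]: t=0:+1/8640 t=1:−1/2304 t=2:+1/8640 = -7/34560
(3j)²=7/429 [(5 3 6; 0 0 0)], sign=-1
Σ_t [1,2]: t=1:−1/34560 t=2:+1/60480 = -1/80640
(3j)²=6/1001 [(5 3 6; 2 2 -4)], sign=-1
⇒ 4πI² = 14/143
I = (+1)√(14/143/(4π)) = 0.08826552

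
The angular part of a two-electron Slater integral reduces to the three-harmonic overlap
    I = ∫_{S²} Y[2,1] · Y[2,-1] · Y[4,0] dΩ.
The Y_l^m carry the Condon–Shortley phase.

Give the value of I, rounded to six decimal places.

0.161197

Checks pass: Σm=0; 8 even; l₃=4∈[0,4].
(2·2+1)(2·2+1)(2·4+1) = 225
Δ: 0! 4! 4! / 9! → 1/630
sum: t=0:+1/16 = 1/16
3j²(2 2 4; 0 0 0) = Δ·Π!·Σ² = 2/35  (sign +1)
sum: t=0:+1/36 = 1/36
3j²(2 2 4; 1 -1 0) = Δ·Π!·Σ² = 8/315  (sign +1)
combine: 4πI² = 225·2/35·8/315 = 16/49
take √, sign +1: I = 0.16119702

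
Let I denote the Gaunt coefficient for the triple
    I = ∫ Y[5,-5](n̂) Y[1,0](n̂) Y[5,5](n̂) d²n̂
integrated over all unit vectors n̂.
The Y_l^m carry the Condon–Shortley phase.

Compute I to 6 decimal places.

Σlᵢ=11 odd — θ-integrand is odd under cosθ→−cosθ; I=0

0.000000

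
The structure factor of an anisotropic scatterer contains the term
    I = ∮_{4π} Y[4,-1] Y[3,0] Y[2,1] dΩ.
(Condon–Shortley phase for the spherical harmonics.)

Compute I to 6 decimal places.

L=9 odd ⇒ parity kills the (l;000) factor ⇒ I = 0

0.000000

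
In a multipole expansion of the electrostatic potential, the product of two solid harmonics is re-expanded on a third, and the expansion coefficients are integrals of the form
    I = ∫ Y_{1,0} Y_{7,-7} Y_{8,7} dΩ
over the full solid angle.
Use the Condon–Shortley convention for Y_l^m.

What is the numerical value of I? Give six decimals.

-0.118504

Rules hold: Σm=0, L=16 even, 6≤8≤8.
N = 3·15·17 = 765
Δ = 0!·2!·14!/17! = 1/2040
Racah Σ t=0..0: t=0:+1/25401600 = 1/25401600
⇒ 3j(1 7 8; 0 0 0)² = 8/255, sgn +1
Racah Σ t=0..0: t=0:+1/87178291200 = 1/87178291200
⇒ 3j(1 7 8; 0 -7 7)² = 1/136, sgn -1
4πI² = N·(3j₀)²·(3jₘ)² = 3/17
I = -1·√(0.176471/4π) = -0.11850352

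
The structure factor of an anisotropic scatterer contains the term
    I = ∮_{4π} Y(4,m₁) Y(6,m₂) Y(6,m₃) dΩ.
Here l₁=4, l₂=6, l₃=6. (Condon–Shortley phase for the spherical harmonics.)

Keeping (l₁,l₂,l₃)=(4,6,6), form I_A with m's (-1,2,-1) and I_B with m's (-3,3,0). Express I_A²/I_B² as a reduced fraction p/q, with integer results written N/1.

l's match ⇒ only the (l;m) 3-j factors differ between A and B.
A: triangle coeff Δ(4,6,6) = 1/15315300; Σ_t [1,4]: t=1:−1/725760 t=2:+1/34560 t=3:−1/17280 t=4:+1/82944 = -53/2903040; (3j)²=2809/306306 [(4 6 6; -1 2 -1)], sign=+1
B: triangle coeff Δ(4,6,6) = 1/15315300; Σ_t [3,4]: t=3:−1/207360 t=4:+1/103680 = 1/207360; (3j)²=21/2431 [(4 6 6; -3 3 0)], sign=+1
I_A²/I_B² = (2809/306306)/(21/2431) = 2809/2646

2809/2646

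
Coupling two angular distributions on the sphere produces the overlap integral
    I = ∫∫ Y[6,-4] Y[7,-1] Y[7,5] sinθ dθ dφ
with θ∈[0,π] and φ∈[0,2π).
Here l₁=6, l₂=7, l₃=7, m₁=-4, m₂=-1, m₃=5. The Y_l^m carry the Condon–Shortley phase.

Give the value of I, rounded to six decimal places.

Rules hold: Σm=0, L=20 even, 1≤7≤13.
N = 13·15·15 = 2925
Δ = 6!·6!·8!/21! = 1/2444321880
Racah Σ t=0..6: t=0:+1/2612736000 t=1:−1/20736000 t=2:+1/1658880 t=3:−1/746496 t=4:+1/1658880 t=5:−1/20736000 t=6:+1/2612736000 = -1/4354560
⇒ 3j(6 7 7; 0 0 0)² = 1000/138567, sgn +1
Racah Σ t=4..6: t=4:+1/49766400 t=5:−1/72576000 t=6:+1/1393459200 = 7/995328000
⇒ 3j(6 7 7; -4 -1 5)² = 343/83980, sgn +1
4πI² = N·(3j₀)²·(3jₘ)² = 1286250/14919047
I = +1·√(0.0862153/4π) = 0.08282992

0.082830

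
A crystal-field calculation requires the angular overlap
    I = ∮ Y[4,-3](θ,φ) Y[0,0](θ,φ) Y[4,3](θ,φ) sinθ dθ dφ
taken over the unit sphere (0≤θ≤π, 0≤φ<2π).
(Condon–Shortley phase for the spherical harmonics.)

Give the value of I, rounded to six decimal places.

-0.282095

Checks pass: Σm=0; 8 even; l₃=4∈[4,4].
(2·4+1)(2·0+1)(2·4+1) = 81
Δ: 0! 8! 0! / 9! → 1/9
sum: t=0:+1/576 = 1/576
3j²(4 0 4; 0 0 0) = Δ·Π!·Σ² = 1/9  (sign +1)
sum: t=0:+1/5040 = 1/5040
3j²(4 0 4; -3 0 3) = Δ·Π!·Σ² = 1/9  (sign -1)
combine: 4πI² = 81·1/9·1/9 = 1/1
take √, sign -1: I = -0.28209479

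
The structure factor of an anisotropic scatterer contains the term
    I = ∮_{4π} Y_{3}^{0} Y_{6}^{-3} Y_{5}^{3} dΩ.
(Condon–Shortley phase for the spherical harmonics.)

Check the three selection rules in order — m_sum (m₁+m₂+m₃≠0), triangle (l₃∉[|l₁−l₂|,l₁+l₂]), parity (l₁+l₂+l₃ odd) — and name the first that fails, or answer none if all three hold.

m₁+m₂+m₃ = 0 − 3 + 3 = 0  ✓
triangle: |3−6|=3 ≤ l₃=5 ≤ 3+6=9  ✓
parity: l₁+l₂+l₃ = 14 is even  ✓

none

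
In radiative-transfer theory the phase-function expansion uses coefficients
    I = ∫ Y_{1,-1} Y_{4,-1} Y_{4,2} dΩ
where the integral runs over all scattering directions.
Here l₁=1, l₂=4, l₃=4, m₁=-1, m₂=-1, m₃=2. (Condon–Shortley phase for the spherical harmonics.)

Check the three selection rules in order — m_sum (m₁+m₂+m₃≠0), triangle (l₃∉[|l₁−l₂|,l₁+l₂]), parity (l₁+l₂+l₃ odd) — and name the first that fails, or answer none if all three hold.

m₁+m₂+m₃ = -1 − 1 + 2 = 0  ✓
triangle: |1−4|=3 ≤ l₃=4 ≤ 1+4=5  ✓
parity: l₁+l₂+l₃ = 9 is odd  ✗

parity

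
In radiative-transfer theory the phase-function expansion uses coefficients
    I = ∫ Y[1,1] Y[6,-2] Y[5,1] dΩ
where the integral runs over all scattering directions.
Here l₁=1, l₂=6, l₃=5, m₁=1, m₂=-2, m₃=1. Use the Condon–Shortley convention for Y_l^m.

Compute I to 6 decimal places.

Rules hold: Σm=0, L=12 even, 5≤5≤7.
N = 3·13·11 = 429
Δ = 2!·0!·10!/13! = 1/858
Racah Σ t=1..1: t=1:−1/14400 = -1/14400
⇒ 3j(1 6 5; 0 0 0)² = 6/143, sgn +1
Racah Σ t=0..0: t=0:+1/34560 = 1/34560
⇒ 3j(1 6 5; 1 -2 1)² = 14/429, sgn +1
4πI² = N·(3j₀)²·(3jₘ)² = 84/143
I = +1·√(0.587413/4π) = 0.21620548

0.216205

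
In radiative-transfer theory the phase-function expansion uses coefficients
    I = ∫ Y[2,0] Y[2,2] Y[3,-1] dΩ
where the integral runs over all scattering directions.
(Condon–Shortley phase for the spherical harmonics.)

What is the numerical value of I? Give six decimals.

m-sum = 0 + 2 − 1 = 1 ≠ 0 ⇒ I = 0

0.000000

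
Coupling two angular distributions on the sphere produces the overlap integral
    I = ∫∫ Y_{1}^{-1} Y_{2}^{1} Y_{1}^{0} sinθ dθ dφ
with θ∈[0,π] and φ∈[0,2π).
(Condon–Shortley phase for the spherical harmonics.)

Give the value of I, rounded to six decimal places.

Rules hold: Σm=0, L=4 even, 1≤1≤3.
N = 3·5·3 = 45
Δ = 2!·0!·2!/5! = 1/30
Racah Σ t=1..1: t=1:−1/1 = -1/1
⇒ 3j(1 2 1; 0 0 0)² = 2/15, sgn +1
Racah Σ t=2..2: t=2:+1/2 = 1/2
⇒ 3j(1 2 1; -1 1 0)² = 1/10, sgn -1
4πI² = N·(3j₀)²·(3jₘ)² = 3/5
I = -1·√(0.6/4π) = -0.21850969

-0.218510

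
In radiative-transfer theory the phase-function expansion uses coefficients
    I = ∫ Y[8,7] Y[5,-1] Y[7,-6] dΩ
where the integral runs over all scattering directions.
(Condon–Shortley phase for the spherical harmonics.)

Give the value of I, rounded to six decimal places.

0.122379

Rules hold: Σm=0, L=20 even, 3≤7≤13.
N = 17·11·15 = 2805
Δ = 6!·10!·4!/21! = 1/814773960
Racah Σ t=1..5: t=1:−1/87091200 t=2:+1/4976640 t=3:−1/2073600 t=4:+1/4976640 t=5:−1/87091200 = -1/9676800
⇒ 3j(8 5 7; 0 0 0)² = 360/46189, sgn +1
Racah Σ t=0..1: t=0:+1/6270566400 t=1:−1/2612736000 = -1/4478976000
⇒ 3j(8 5 7; 7 -1 -6)² = 1001/116280, sgn +1
4πI² = N·(3j₀)²·(3jₘ)² = 1155/6137
I = +1·√(0.188203/4π) = 0.12237931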